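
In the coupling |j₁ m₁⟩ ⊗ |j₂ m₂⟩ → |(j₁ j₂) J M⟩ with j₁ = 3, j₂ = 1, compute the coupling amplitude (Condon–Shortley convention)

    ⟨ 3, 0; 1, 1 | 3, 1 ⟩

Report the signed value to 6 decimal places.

−√(1/2) ≈ -0.707107

triangle: 1!·5!·1!/8! = 120/40320
(j±m)!: 3!·3!·2!·0!·4!·2! = 3456
prefactor² = (2J+1)·Δ·N² = 72
  k=1: −1/(1!·0!·2!·1!·3!·0!) = -1/12
Σ = -1/12  ⇒  CG² = 72·(-1/12)² = 1/2
CG = −√(1/2) = -0.707107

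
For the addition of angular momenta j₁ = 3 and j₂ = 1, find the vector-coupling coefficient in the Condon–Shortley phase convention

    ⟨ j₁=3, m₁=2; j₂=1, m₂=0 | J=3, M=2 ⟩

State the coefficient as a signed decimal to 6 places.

+√(1/3) = +0.577350

triangle: 1!×5!×1!/8! = 120/40320
(j±m)!: 5!×1!×1!×1!×5!×1! = 14400
prefactor² = (2J+1)×Δ×N² = 300
  k=0: +1/(0!×1!×1!×1!×4!×0!) = 1/24
  k=1: −1/(1!×0!×0!×0!×5!×1!) = -1/120
Σ = 1/30  ⇒  CG² = 300×1/30² = 1/3
CG = +√(1/3) = +0.577350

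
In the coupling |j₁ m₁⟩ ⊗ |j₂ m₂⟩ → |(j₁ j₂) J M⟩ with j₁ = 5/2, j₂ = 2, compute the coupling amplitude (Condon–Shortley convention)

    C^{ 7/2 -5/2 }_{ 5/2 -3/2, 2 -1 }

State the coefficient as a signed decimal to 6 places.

triangle: 1!·4!·3!/9! = 144/362880
(j±m)!: 1!·4!·1!·3!·1!·6! = 103680
prefactor² = (2J+1)·Δ·N² = 2304/7
  k=0: +1/(0!·1!·4!·1!·0!·2!) = 1/48
  k=1: −1/(1!·0!·3!·0!·1!·3!) = -1/36
Σ = -1/144  ⇒  CG² = 2304/7·(-1/144)² = 1/63
CG = −√(1/63) = -0.125988

−√(1/63) = -0.125988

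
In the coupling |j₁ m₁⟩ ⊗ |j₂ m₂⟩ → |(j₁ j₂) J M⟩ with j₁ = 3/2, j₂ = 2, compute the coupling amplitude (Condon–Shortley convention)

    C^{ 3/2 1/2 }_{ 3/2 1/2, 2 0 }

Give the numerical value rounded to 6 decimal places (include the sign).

−√(1/5) ≈ -0.447214

√[4·2!1!2!/6! · 2!1!2!2!2!1!] = √(16/45)
  +(−1)^0/∏(0,2,1,2,0,0)! = 1/4  (running 1/4)
  +(−1)^1/∏(1,1,0,1,1,1)! = -1  (running -3/4)
⟨..|..⟩ = √(16/45)·(-3/4) = -0.447214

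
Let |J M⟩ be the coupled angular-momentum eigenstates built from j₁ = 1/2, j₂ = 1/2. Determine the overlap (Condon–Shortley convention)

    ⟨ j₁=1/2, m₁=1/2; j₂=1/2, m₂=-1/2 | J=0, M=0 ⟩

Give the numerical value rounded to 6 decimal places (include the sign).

+√(1/2) ≈ +0.707107

j₁+j₂−J=1  J+j₁−j₂=0  J−j₁+j₂=0  j₁+j₂+J+1=2
(j₁±m₁, j₂±m₂, J±M) = (1,0,0,1,0,0)
P² = 1/2
sum k=0..0:
  [0] +1/1 = 1
S = 1
C² = P²·S² = 1/2 ; C = +0.707107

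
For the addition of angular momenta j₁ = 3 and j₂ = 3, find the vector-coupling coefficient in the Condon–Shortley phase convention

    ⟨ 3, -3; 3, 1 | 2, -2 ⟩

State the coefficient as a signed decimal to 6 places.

j₁+j₂−J=4  J+j₁−j₂=2  J−j₁+j₂=2  j₁+j₂+J+1=9
(j₁±m₁, j₂±m₂, J±M) = (0,6,4,2,0,4)
P² = 7680/7
sum k=4..4:
  [4] +1/96 = 1/96
S = 1/96
C² = P²·S² = 5/42 ; C = +0.345033

+0.345033  (= +√(5/42))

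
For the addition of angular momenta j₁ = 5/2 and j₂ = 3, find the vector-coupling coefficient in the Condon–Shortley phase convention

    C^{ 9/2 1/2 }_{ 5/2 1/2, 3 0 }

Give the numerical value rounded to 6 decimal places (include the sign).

triangle: 1!*4!*5!/11! = 2880/39916800
(j±m)!: 3!*2!*3!*3!*5!*4! = 1244160
prefactor² = (2J+1)*Δ*N² = 69120/77
  k=0: +1/(0!*1!*2!*3!*2!*2!) = 1/48
  k=1: −1/(1!*0!*1!*2!*3!*3!) = -1/72
Σ = 1/144  ⇒  CG² = 69120/77*1/144² = 10/231
CG = +√(10/231) = +0.208063

+0.208063  (= +√(10/231))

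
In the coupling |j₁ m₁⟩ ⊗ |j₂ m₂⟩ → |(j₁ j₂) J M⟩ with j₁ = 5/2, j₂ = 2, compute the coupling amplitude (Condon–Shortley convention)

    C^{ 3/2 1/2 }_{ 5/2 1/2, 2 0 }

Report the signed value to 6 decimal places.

triangle: 3!*2!*1!/7! = 12/5040
(j±m)!: 3!*2!*2!*2!*2!*1! = 96
prefactor² = (2J+1)*Δ*N² = 32/35
  k=1: −1/(1!*2!*1!*1!*1!*0!) = -1/2
  k=2: +1/(2!*1!*0!*0!*2!*1!) = 1/4
Σ = -1/4  ⇒  CG² = 32/35*(-1/4)² = 2/35
CG = −√(2/35) = -0.239046

−√(2/35) ≈ -0.239046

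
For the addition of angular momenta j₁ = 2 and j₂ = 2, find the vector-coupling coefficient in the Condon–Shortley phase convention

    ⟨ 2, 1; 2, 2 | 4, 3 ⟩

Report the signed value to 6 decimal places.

+√(1/2) = +0.707107

j₁+j₂−J=0  J+j₁−j₂=4  J−j₁+j₂=4  j₁+j₂+J+1=9
(j₁±m₁, j₂±m₂, J±M) = (3,1,4,0,7,1)
P² = 10368
sum k=0..0:
  [0] +1/144 = 1/144
S = 1/144
C² = P²·S² = 1/2 ; C = +0.707107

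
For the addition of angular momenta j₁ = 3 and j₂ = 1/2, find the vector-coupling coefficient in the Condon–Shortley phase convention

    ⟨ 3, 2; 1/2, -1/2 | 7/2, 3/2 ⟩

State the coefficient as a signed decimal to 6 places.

triangle: 0!*6!*1!/8! = 720/40320
(j±m)!: 5!*1!*0!*1!*5!*2! = 28800
prefactor² = (2J+1)*Δ*N² = 28800/7
  k=0: +1/(0!*0!*1!*0!*5!*1!) = 1/120
Σ = 1/120  ⇒  CG² = 28800/7*1/120² = 2/7
CG = +√(2/7) = +0.534522

+0.534522  (= +√(2/7))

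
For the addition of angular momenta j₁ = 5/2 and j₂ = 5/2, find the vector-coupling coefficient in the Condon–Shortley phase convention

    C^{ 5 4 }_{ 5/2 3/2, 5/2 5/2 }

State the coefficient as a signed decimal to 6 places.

+0.707107  (= +√(1/2))

j₁+j₂−J=0  J+j₁−j₂=5  J−j₁+j₂=5  j₁+j₂+J+1=11
(j₁±m₁, j₂±m₂, J±M) = (4,1,5,0,9,1)
P² = 4147200
sum k=0..0:
  [0] +1/2880 = 1/2880
S = 1/2880
C² = P²·S² = 1/2 ; C = +0.707107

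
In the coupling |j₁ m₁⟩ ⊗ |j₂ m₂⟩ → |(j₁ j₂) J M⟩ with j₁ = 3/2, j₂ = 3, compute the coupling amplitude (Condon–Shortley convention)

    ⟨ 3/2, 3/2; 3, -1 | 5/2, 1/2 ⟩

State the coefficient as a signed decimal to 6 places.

+√(27/70) ≈ +0.621059

j₁+j₂−J=2  J+j₁−j₂=1  J−j₁+j₂=4  j₁+j₂+J+1=8
(j₁±m₁, j₂±m₂, J±M) = (3,0,2,4,3,2)
P² = 864/35
sum k=0..0:
  [0] +1/8 = 1/8
S = 1/8
C² = P²·S² = 27/70 ; C = +0.621059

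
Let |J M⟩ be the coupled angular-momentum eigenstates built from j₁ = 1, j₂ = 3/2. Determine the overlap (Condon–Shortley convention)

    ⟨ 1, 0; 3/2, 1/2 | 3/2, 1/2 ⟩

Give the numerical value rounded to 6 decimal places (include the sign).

triangle: 1!*1!*2!/5! = 2/120
(j±m)!: 1!*1!*2!*1!*2!*1! = 4
prefactor² = (2J+1)*Δ*N² = 4/15
  k=0: +1/(0!*1!*1!*2!*0!*0!) = 1/2
  k=1: −1/(1!*0!*0!*1!*1!*1!) = -1
Σ = -1/2  ⇒  CG² = 4/15*(-1/2)² = 1/15
CG = −√(1/15) = -0.258199

−√(1/15) = -0.258199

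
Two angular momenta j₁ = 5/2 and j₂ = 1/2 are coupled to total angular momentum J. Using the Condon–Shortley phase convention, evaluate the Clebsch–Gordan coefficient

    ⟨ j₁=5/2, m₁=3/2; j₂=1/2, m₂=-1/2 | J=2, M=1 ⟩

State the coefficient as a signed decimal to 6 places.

+0.816497  (= +√(2/3))

j₁+j₂−J=1  J+j₁−j₂=4  J−j₁+j₂=0  j₁+j₂+J+1=6
(j₁±m₁, j₂±m₂, J±M) = (4,1,0,1,3,1)
P² = 24
sum k=0..0:
  [0] +1/6 = 1/6
S = 1/6
C² = P²·S² = 2/3 ; C = +0.816497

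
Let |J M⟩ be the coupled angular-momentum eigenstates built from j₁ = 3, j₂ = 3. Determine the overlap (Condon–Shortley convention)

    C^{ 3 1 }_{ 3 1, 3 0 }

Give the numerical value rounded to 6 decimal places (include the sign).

-0.408248

j₁+j₂−J=3  J+j₁−j₂=3  J−j₁+j₂=3  j₁+j₂+J+1=10
(j₁±m₁, j₂±m₂, J±M) = (4,2,3,3,4,2)
P² = 864/25
sum k=0..2:
  [0] +1/72 = 1/72
  [1] −1/8 = -1/8
  [2] +1/24 = 1/24
S = -5/72
C² = P²·S² = 1/6 ; C = -0.408248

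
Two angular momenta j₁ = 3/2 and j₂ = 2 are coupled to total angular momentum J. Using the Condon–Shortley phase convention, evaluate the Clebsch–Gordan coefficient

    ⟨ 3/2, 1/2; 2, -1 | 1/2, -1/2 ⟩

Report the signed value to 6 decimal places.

-0.547723

j₁+j₂−J=3  J+j₁−j₂=0  J−j₁+j₂=1  j₁+j₂+J+1=5
(j₁±m₁, j₂±m₂, J±M) = (2,1,1,3,0,1)
P² = 6/5
sum k=1..1:
  [1] −1/2 = -1/2
S = -1/2
C² = P²·S² = 3/10 ; C = -0.547723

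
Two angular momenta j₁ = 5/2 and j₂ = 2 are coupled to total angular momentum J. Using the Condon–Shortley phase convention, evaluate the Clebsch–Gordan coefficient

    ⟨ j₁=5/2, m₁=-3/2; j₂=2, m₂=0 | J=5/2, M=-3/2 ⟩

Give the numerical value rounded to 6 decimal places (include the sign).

j₁+j₂−J=2  J+j₁−j₂=3  J−j₁+j₂=2  j₁+j₂+J+1=8
(j₁±m₁, j₂±m₂, J±M) = (1,4,2,2,1,4)
P² = 288/35
sum k=1..2:
  [1] −1/6 = -1/6
  [2] +1/8 = 1/8
S = -1/24
C² = P²·S² = 1/70 ; C = -0.119523

-0.119523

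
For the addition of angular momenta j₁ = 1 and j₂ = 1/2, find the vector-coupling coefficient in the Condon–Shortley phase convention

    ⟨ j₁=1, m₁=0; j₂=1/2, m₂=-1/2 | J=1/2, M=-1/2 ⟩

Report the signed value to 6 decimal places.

+0.577350  (= +√(1/3))

√[2·1!1!0!/3! · 1!1!0!1!0!1!] = √(1/3)
  +(−1)^0/∏(0,1,1,0,0,0)! = 1  (running 1)
⟨..|..⟩ = √(1/3)·(1) = +0.577350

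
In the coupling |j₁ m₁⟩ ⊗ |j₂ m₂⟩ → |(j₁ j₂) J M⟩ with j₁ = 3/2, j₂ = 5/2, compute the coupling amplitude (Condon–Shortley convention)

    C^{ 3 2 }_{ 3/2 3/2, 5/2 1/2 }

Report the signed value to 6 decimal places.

+0.707107

j₁+j₂−J=1  J+j₁−j₂=2  J−j₁+j₂=4  j₁+j₂+J+1=8
(j₁±m₁, j₂±m₂, J±M) = (3,0,3,2,5,1)
P² = 72
sum k=0..0:
  [0] +1/12 = 1/12
S = 1/12
C² = P²·S² = 1/2 ; C = +0.707107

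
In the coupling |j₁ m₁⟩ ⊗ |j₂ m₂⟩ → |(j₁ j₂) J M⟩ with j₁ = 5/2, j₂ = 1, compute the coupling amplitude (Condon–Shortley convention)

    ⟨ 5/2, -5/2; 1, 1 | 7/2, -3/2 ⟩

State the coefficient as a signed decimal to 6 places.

+√(1/21) ≈ +0.218218

triangle: 0!·5!·2!/8! = 240/40320
(j±m)!: 0!·5!·2!·0!·2!·5! = 57600
prefactor² = (2J+1)·Δ·N² = 19200/7
  k=0: +1/(0!·0!·5!·2!·0!·0!) = 1/240
Σ = 1/240  ⇒  CG² = 19200/7·1/240² = 1/21
CG = +√(1/21) = +0.218218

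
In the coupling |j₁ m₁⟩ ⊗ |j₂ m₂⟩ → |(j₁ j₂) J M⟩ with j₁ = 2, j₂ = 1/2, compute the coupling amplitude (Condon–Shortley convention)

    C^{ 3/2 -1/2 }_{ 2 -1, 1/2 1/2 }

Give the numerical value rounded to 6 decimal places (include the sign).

triangle: 1!×3!×0!/5! = 6/120
(j±m)!: 1!×3!×1!×0!×1!×2! = 12
prefactor² = (2J+1)×Δ×N² = 12/5
  k=1: −1/(1!×0!×2!×0!×1!×0!) = -1/2
Σ = -1/2  ⇒  CG² = 12/5×(-1/2)² = 3/5
CG = −√(3/5) = -0.774597

-0.774597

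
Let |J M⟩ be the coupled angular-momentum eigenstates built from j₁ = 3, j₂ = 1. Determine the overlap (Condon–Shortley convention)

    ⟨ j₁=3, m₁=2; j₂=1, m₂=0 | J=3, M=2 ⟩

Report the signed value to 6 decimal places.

+√(1/3) ≈ +0.577350

j₁+j₂−J=1  J+j₁−j₂=5  J−j₁+j₂=1  j₁+j₂+J+1=8
(j₁±m₁, j₂±m₂, J±M) = (5,1,1,1,5,1)
P² = 300
sum k=0..1:
  [0] +1/24 = 1/24
  [1] −1/120 = -1/120
S = 1/30
C² = P²·S² = 1/3 ; C = +0.577350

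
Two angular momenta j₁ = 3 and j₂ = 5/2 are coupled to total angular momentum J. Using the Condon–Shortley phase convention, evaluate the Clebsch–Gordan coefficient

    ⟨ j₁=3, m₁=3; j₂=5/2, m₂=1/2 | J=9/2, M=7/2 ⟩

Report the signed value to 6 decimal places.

+0.696311

√[10·1!5!4!/11! · 6!0!3!2!8!1!] = √(2764800/11)
  +(−1)^0/∏(0,1,0,3,5,1)! = 1/720  (running 1/720)
⟨..|..⟩ = √(2764800/11)·(1/720) = +0.696311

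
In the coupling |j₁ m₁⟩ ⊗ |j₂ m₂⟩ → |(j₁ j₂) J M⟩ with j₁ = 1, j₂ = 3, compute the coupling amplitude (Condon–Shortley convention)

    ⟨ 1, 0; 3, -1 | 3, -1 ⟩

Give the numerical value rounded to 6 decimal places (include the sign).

+0.288675  (= +√(1/12))

√[7·1!1!5!/8! · 1!1!2!4!2!4!] = √(48)
  +(−1)^0/∏(0,1,1,2,0,3)! = 1/12  (running 1/12)
  +(−1)^1/∏(1,0,0,1,1,4)! = -1/24  (running 1/24)
⟨..|..⟩ = √(48)·(1/24) = +0.288675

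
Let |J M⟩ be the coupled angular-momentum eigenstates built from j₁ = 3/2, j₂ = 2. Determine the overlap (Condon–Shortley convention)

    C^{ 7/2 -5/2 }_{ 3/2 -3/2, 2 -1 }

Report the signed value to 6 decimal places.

+√(4/7) = +0.755929

√[8·0!3!4!/8! · 0!3!1!3!1!6!] = √(5184/7)
  +(−1)^0/∏(0,0,3,1,0,3)! = 1/36  (running 1/36)
⟨..|..⟩ = √(5184/7)·(1/36) = +0.755929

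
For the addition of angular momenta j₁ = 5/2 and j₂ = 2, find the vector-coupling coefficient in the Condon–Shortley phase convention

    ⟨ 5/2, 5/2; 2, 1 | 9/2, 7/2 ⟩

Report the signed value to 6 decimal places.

+√(4/9) = +0.666667

j₁+j₂−J=0  J+j₁−j₂=5  J−j₁+j₂=4  j₁+j₂+J+1=10
(j₁±m₁, j₂±m₂, J±M) = (5,0,3,1,8,1)
P² = 230400
sum k=0..0:
  [0] +1/720 = 1/720
S = 1/720
C² = P²·S² = 4/9 ; C = +0.666667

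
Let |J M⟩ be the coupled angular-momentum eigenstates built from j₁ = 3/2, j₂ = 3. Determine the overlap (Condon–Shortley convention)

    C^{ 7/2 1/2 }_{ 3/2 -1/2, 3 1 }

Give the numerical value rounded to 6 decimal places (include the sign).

j₁+j₂−J=1  J+j₁−j₂=2  J−j₁+j₂=5  j₁+j₂+J+1=9
(j₁±m₁, j₂±m₂, J±M) = (1,2,4,2,4,3)
P² = 512/7
sum k=0..1:
  [0] +1/48 = 1/48
  [1] −1/12 = -1/12
S = -1/16
C² = P²·S² = 2/7 ; C = -0.534522

−√(2/7) ≈ -0.534522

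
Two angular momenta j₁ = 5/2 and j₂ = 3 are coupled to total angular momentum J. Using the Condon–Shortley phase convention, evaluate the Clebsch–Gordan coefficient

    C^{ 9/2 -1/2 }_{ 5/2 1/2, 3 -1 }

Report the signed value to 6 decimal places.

√[10·1!4!5!/11! · 3!2!2!4!4!5!] = √(92160/77)
  +(−1)^0/∏(0,1,2,2,2,3)! = 1/48  (running 1/48)
  +(−1)^1/∏(1,0,1,1,3,4)! = -1/144  (running 1/72)
⟨..|..⟩ = √(92160/77)·(1/72) = +0.480500

+√(160/693) ≈ +0.480500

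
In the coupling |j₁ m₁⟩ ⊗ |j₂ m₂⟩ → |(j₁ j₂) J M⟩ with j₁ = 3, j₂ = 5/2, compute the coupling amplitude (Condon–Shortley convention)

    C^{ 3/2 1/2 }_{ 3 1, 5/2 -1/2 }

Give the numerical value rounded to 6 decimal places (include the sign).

−√(1/105) ≈ -0.097590

j₁+j₂−J=4  J+j₁−j₂=2  J−j₁+j₂=1  j₁+j₂+J+1=8
(j₁±m₁, j₂±m₂, J±M) = (4,2,2,3,2,1)
P² = 192/35
sum k=1..2:
  [1] −1/6 = -1/6
  [2] +1/8 = 1/8
S = -1/24
C² = P²·S² = 1/105 ; C = -0.097590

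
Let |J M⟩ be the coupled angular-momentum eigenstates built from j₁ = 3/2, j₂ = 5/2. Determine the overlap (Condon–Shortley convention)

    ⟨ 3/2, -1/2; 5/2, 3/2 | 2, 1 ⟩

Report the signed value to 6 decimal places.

+0.154303

√[5·2!1!3!/7! · 1!2!4!1!3!1!] = √(24/7)
  +(−1)^1/∏(1,1,1,3,0,0)! = -1/6  (running -1/6)
  +(−1)^2/∏(2,0,0,2,1,1)! = 1/4  (running 1/12)
⟨..|..⟩ = √(24/7)·(1/12) = +0.154303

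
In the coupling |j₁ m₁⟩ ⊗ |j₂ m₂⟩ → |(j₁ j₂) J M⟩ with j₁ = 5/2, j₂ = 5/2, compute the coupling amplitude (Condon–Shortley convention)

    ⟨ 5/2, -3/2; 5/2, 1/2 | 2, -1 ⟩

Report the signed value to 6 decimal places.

+0.377964  (= +√(1/7))

triangle: 3!·2!·2!/8! = 24/40320
(j±m)!: 1!·4!·3!·2!·1!·3! = 1728
prefactor² = (2J+1)·Δ·N² = 36/7
  k=2: +1/(2!·1!·2!·1!·0!·1!) = 1/4
  k=3: −1/(3!·0!·1!·0!·1!·2!) = -1/12
Σ = 1/6  ⇒  CG² = 36/7·1/6² = 1/7
CG = +√(1/7) = +0.377964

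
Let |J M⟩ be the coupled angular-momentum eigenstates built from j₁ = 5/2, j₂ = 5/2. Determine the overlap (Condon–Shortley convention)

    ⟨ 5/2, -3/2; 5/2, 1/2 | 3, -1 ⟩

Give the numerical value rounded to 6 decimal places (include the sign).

triangle: 2!·3!·3!/9! = 72/362880
(j±m)!: 1!·4!·3!·2!·2!·4! = 13824
prefactor² = (2J+1)·Δ·N² = 96/5
  k=1: −1/(1!·1!·3!·2!·0!·1!) = -1/12
  k=2: +1/(2!·0!·2!·1!·1!·2!) = 1/8
Σ = 1/24  ⇒  CG² = 96/5·1/24² = 1/30
CG = +√(1/30) = +0.182574

+√(1/30) = +0.182574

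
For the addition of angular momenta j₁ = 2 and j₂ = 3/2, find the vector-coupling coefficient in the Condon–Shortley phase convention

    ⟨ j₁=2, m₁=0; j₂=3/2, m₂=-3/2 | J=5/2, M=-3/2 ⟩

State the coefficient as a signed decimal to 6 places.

j₁+j₂−J=1  J+j₁−j₂=3  J−j₁+j₂=2  j₁+j₂+J+1=7
(j₁±m₁, j₂±m₂, J±M) = (2,2,0,3,1,4)
P² = 288/35
sum k=0..0:
  [0] +1/4 = 1/4
S = 1/4
C² = P²·S² = 18/35 ; C = +0.717137

+√(18/35) = +0.717137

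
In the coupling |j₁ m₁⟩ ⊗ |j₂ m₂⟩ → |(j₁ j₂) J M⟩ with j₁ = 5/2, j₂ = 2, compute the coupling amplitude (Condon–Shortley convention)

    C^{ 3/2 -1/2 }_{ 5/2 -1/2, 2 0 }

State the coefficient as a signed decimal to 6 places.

j₁+j₂−J=3  J+j₁−j₂=2  J−j₁+j₂=1  j₁+j₂+J+1=7
(j₁±m₁, j₂±m₂, J±M) = (2,3,2,2,1,2)
P² = 32/35
sum k=1..2:
  [1] −1/4 = -1/4
  [2] +1/2 = 1/2
S = 1/4
C² = P²·S² = 2/35 ; C = +0.239046

+√(2/35) = +0.239046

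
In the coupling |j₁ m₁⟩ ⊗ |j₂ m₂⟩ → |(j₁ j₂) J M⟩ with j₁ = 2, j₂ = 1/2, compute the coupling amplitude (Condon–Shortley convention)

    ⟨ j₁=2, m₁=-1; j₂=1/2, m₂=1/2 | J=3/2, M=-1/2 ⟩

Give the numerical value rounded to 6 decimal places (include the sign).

−√(3/5) = -0.774597

j₁+j₂−J=1  J+j₁−j₂=3  J−j₁+j₂=0  j₁+j₂+J+1=5
(j₁±m₁, j₂±m₂, J±M) = (1,3,1,0,1,2)
P² = 12/5
sum k=1..1:
  [1] −1/2 = -1/2
S = -1/2
C² = P²·S² = 3/5 ; C = -0.774597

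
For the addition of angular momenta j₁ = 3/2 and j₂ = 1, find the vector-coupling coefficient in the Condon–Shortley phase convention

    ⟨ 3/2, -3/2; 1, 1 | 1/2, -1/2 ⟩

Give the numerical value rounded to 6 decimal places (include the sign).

+0.707107  (= +√(1/2))

triangle: 2!×1!×0!/4! = 2/24
(j±m)!: 0!×3!×2!×0!×0!×1! = 12
prefactor² = (2J+1)×Δ×N² = 2
  k=2: +1/(2!×0!×1!×0!×0!×0!) = 1/2
Σ = 1/2  ⇒  CG² = 2×1/2² = 1/2
CG = +√(1/2) = +0.707107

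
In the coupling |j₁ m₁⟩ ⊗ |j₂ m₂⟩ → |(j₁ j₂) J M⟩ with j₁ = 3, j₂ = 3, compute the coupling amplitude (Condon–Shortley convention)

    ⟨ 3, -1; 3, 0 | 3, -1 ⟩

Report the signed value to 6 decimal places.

triangle: 3!×3!×3!/10! = 216/3628800
(j±m)!: 2!×4!×3!×3!×2!×4! = 82944
prefactor² = (2J+1)×Δ×N² = 864/25
  k=1: −1/(1!×2!×3!×2!×0!×1!) = -1/24
  k=2: +1/(2!×1!×2!×1!×1!×2!) = 1/8
  k=3: −1/(3!×0!×1!×0!×2!×3!) = -1/72
Σ = 5/72  ⇒  CG² = 864/25×5/72² = 1/6
CG = +√(1/6) = +0.408248

+0.408248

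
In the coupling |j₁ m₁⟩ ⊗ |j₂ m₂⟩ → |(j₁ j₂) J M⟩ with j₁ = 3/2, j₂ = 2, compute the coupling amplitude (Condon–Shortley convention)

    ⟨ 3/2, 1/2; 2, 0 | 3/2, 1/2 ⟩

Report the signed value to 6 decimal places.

√[4·2!1!2!/6! · 2!1!2!2!2!1!] = √(16/45)
  +(−1)^0/∏(0,2,1,2,0,0)! = 1/4  (running 1/4)
  +(−1)^1/∏(1,1,0,1,1,1)! = -1  (running -3/4)
⟨..|..⟩ = √(16/45)·(-3/4) = -0.447214

−√(1/5) ≈ -0.447214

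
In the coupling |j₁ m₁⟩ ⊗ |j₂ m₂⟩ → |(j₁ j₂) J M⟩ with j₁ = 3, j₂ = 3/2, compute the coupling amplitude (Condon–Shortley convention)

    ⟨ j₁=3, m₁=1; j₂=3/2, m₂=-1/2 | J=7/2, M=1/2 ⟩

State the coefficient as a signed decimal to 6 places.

triangle: 1!×5!×2!/9! = 240/362880
(j±m)!: 4!×2!×1!×2!×4!×3! = 13824
prefactor² = (2J+1)×Δ×N² = 512/7
  k=0: +1/(0!×1!×2!×1!×3!×1!) = 1/12
  k=1: −1/(1!×0!×1!×0!×4!×2!) = -1/48
Σ = 1/16  ⇒  CG² = 512/7×1/16² = 2/7
CG = +√(2/7) = +0.534522

+√(2/7) = +0.534522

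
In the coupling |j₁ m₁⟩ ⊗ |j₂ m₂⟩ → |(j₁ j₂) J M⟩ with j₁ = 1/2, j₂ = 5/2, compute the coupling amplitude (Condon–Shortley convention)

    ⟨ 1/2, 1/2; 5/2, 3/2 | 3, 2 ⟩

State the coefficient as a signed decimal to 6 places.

+0.912871  (= +√(5/6))

triangle: 0!×1!×5!/7! = 120/5040
(j±m)!: 1!×0!×4!×1!×5!×1! = 2880
prefactor² = (2J+1)×Δ×N² = 480
  k=0: +1/(0!×0!×0!×4!×1!×1!) = 1/24
Σ = 1/24  ⇒  CG² = 480×1/24² = 5/6
CG = +√(5/6) = +0.912871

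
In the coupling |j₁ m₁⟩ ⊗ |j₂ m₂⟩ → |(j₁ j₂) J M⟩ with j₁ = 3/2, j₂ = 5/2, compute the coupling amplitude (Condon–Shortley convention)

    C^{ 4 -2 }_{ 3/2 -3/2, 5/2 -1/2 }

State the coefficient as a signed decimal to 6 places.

triangle: 0!*3!*5!/9! = 720/362880
(j±m)!: 0!*3!*2!*3!*2!*6! = 103680
prefactor² = (2J+1)*Δ*N² = 12960/7
  k=0: +1/(0!*0!*3!*2!*0!*3!) = 1/72
Σ = 1/72  ⇒  CG² = 12960/7*1/72² = 5/14
CG = +√(5/14) = +0.597614

+√(5/14) ≈ +0.597614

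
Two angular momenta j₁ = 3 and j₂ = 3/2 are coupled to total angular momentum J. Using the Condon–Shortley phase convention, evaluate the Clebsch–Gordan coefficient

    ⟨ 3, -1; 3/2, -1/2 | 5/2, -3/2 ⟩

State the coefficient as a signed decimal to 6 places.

√[6·2!4!1!/8! · 2!4!1!2!1!4!] = √(576/35)
  +(−1)^0/∏(0,2,4,1,0,0)! = 1/48  (running 1/48)
  +(−1)^1/∏(1,1,3,0,1,1)! = -1/6  (running -7/48)
⟨..|..⟩ = √(576/35)·(-7/48) = -0.591608

-0.591608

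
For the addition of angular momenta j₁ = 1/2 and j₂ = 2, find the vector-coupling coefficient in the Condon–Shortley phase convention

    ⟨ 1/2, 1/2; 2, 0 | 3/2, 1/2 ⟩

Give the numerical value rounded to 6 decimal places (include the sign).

+√(2/5) = +0.632456

j₁+j₂−J=1  J+j₁−j₂=0  J−j₁+j₂=3  j₁+j₂+J+1=5
(j₁±m₁, j₂±m₂, J±M) = (1,0,2,2,2,1)
P² = 8/5
sum k=0..0:
  [0] +1/2 = 1/2
S = 1/2
C² = P²·S² = 2/5 ; C = +0.632456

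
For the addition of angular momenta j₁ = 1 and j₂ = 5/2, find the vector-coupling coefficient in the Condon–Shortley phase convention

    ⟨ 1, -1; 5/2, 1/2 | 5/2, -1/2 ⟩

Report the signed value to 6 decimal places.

triangle: 1!×1!×4!/7! = 24/5040
(j±m)!: 0!×2!×3!×2!×2!×3! = 288
prefactor² = (2J+1)×Δ×N² = 288/35
  k=1: −1/(1!×0!×1!×2!×0!×2!) = -1/4
Σ = -1/4  ⇒  CG² = 288/35×(-1/4)² = 18/35
CG = −√(18/35) = -0.717137

-0.717137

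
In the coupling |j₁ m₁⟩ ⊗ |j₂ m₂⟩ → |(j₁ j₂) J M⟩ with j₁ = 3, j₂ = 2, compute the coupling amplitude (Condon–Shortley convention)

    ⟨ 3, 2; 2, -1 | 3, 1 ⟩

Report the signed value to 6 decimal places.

+√(1/4) ≈ +0.500000

√[7·2!4!2!/9! · 5!1!1!3!4!2!] = √(64)
  +(−1)^0/∏(0,2,1,1,3,1)! = 1/12  (running 1/12)
  +(−1)^1/∏(1,1,0,0,4,2)! = -1/48  (running 1/16)
⟨..|..⟩ = √(64)·(1/16) = +0.500000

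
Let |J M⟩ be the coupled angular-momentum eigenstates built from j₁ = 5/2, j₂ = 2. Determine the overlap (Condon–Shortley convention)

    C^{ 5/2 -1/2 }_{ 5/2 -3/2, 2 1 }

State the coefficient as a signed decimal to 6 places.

+0.414039

triangle: 2!·3!·2!/8! = 24/40320
(j±m)!: 1!·4!·3!·1!·2!·3! = 1728
prefactor² = (2J+1)·Δ·N² = 216/35
  k=1: −1/(1!·1!·3!·2!·0!·0!) = -1/12
  k=2: +1/(2!·0!·2!·1!·1!·1!) = 1/4
Σ = 1/6  ⇒  CG² = 216/35·1/6² = 6/35
CG = +√(6/35) = +0.414039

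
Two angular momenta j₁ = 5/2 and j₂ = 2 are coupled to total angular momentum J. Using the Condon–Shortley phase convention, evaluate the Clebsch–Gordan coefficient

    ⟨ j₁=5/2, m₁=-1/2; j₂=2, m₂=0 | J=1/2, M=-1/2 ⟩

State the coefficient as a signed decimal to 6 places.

triangle: 4!*1!*0!/6! = 24/720
(j±m)!: 2!*3!*2!*2!*0!*1! = 48
prefactor² = (2J+1)*Δ*N² = 16/5
  k=2: +1/(2!*2!*1!*0!*0!*0!) = 1/4
Σ = 1/4  ⇒  CG² = 16/5*1/4² = 1/5
CG = +√(1/5) = +0.447214

+0.447214  (= +√(1/5))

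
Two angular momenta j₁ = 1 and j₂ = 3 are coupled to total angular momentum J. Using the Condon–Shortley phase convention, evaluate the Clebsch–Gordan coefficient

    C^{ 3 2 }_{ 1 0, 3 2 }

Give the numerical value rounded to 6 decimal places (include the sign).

j₁+j₂−J=1  J+j₁−j₂=1  J−j₁+j₂=5  j₁+j₂+J+1=8
(j₁±m₁, j₂±m₂, J±M) = (1,1,5,1,5,1)
P² = 300
sum k=0..1:
  [0] +1/120 = 1/120
  [1] −1/24 = -1/24
S = -1/30
C² = P²·S² = 1/3 ; C = -0.577350

-0.577350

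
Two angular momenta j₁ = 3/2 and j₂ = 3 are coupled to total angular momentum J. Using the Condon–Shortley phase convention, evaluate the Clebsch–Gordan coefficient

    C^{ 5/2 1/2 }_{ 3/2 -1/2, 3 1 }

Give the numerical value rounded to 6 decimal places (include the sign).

j₁+j₂−J=2  J+j₁−j₂=1  J−j₁+j₂=4  j₁+j₂+J+1=8
(j₁±m₁, j₂±m₂, J±M) = (1,2,4,2,3,2)
P² = 288/35
sum k=1..2:
  [1] −1/6 = -1/6
  [2] +1/8 = 1/8
S = -1/24
C² = P²·S² = 1/70 ; C = -0.119523

-0.119523  (= −√(1/70))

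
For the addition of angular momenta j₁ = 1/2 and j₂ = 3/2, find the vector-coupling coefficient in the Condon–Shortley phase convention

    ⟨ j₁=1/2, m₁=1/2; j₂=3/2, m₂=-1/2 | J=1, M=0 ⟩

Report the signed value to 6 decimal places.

triangle: 1!·0!·2!/4! = 2/24
(j±m)!: 1!·0!·1!·2!·1!·1! = 2
prefactor² = (2J+1)·Δ·N² = 1/2
  k=0: +1/(0!·1!·0!·1!·0!·1!) = 1
Σ = 1  ⇒  CG² = 1/2·1² = 1/2
CG = +√(1/2) = +0.707107

+0.707107  (= +√(1/2))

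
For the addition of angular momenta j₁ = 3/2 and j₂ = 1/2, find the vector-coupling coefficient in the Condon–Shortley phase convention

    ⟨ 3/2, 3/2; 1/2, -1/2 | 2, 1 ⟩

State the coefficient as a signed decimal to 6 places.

+√(1/4) = +0.500000

j₁+j₂−J=0  J+j₁−j₂=3  J−j₁+j₂=1  j₁+j₂+J+1=5
(j₁±m₁, j₂±m₂, J±M) = (3,0,0,1,3,1)
P² = 9
sum k=0..0:
  [0] +1/6 = 1/6
S = 1/6
C² = P²·S² = 1/4 ; C = +0.500000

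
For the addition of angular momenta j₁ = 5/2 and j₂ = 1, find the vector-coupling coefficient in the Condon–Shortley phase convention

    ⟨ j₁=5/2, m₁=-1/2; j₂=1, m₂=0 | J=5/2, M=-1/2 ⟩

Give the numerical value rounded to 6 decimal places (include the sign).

-0.169031  (= −√(1/35))

j₁+j₂−J=1  J+j₁−j₂=4  J−j₁+j₂=1  j₁+j₂+J+1=7
(j₁±m₁, j₂±m₂, J±M) = (2,3,1,1,2,3)
P² = 144/35
sum k=0..1:
  [0] +1/6 = 1/6
  [1] −1/4 = -1/4
S = -1/12
C² = P²·S² = 1/35 ; C = -0.169031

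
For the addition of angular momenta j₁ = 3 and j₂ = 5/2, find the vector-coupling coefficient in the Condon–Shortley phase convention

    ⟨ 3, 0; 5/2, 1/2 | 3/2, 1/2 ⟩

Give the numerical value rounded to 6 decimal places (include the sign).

√[4·4!2!1!/8! · 3!3!3!2!2!1!] = √(144/35)
  +(−1)^2/∏(2,2,1,1,1,0)! = 1/4  (running 1/4)
  +(−1)^3/∏(3,1,0,0,2,1)! = -1/12  (running 1/6)
⟨..|..⟩ = √(144/35)·(1/6) = +0.338062

+√(4/35) ≈ +0.338062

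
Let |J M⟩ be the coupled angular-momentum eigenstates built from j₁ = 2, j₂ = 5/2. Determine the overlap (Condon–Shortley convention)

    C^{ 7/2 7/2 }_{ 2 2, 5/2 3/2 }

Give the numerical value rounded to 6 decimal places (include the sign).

+0.666667  (= +√(4/9))

√[8·1!3!4!/9! · 4!0!4!1!7!0!] = √(9216)
  +(−1)^0/∏(0,1,0,4,3,0)! = 1/144  (running 1/144)
⟨..|..⟩ = √(9216)·(1/144) = +0.666667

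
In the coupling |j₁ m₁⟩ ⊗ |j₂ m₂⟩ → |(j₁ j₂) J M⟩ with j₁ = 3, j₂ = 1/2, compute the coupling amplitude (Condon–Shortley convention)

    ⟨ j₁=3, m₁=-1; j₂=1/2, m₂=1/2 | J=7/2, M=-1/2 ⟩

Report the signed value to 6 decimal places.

triangle: 0!*6!*1!/8! = 720/40320
(j±m)!: 2!*4!*1!*0!*3!*4! = 6912
prefactor² = (2J+1)*Δ*N² = 6912/7
  k=0: +1/(0!*0!*4!*1!*2!*0!) = 1/48
Σ = 1/48  ⇒  CG² = 6912/7*1/48² = 3/7
CG = +√(3/7) = +0.654654

+0.654654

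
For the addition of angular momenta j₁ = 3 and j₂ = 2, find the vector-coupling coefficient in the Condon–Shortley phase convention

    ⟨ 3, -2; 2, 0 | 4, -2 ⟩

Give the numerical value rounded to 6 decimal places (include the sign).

−√(12/35) ≈ -0.585540

j₁+j₂−J=1  J+j₁−j₂=5  J−j₁+j₂=3  j₁+j₂+J+1=10
(j₁±m₁, j₂±m₂, J±M) = (1,5,2,2,2,6)
P² = 8640/7
sum k=0..1:
  [0] +1/240 = 1/240
  [1] −1/48 = -1/48
S = -1/60
C² = P²·S² = 12/35 ; C = -0.585540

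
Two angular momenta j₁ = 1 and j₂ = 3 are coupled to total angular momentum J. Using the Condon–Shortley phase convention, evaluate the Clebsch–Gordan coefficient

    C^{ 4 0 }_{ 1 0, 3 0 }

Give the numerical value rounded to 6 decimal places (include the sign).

triangle: 0!*2!*6!/9! = 1440/362880
(j±m)!: 1!*1!*3!*3!*4!*4! = 20736
prefactor² = (2J+1)*Δ*N² = 5184/7
  k=0: +1/(0!*0!*1!*3!*1!*3!) = 1/36
Σ = 1/36  ⇒  CG² = 5184/7*1/36² = 4/7
CG = +√(4/7) = +0.755929

+√(4/7) ≈ +0.755929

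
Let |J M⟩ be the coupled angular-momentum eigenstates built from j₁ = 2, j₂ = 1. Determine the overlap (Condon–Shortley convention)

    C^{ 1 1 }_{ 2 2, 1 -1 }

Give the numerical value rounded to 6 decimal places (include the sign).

+√(3/5) = +0.774597

√[3·2!2!0!/5! · 4!0!0!2!2!0!] = √(48/5)
  +(−1)^0/∏(0,2,0,0,2,0)! = 1/4  (running 1/4)
⟨..|..⟩ = √(48/5)·(1/4) = +0.774597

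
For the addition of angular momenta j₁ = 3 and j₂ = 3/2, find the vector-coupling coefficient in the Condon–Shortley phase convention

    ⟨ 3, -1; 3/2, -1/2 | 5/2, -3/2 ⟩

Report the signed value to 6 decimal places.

-0.591608

triangle: 2!×4!×1!/8! = 48/40320
(j±m)!: 2!×4!×1!×2!×1!×4! = 2304
prefactor² = (2J+1)×Δ×N² = 576/35
  k=0: +1/(0!×2!×4!×1!×0!×0!) = 1/48
  k=1: −1/(1!×1!×3!×0!×1!×1!) = -1/6
Σ = -7/48  ⇒  CG² = 576/35×(-7/48)² = 7/20
CG = −√(7/20) = -0.591608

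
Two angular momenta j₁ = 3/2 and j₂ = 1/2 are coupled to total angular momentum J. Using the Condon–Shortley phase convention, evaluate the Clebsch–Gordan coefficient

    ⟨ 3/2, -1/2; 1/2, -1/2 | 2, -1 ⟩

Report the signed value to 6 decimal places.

√[5·0!3!1!/5! · 1!2!0!1!1!3!] = √(3)
  +(−1)^0/∏(0,0,2,0,1,1)! = 1/2  (running 1/2)
⟨..|..⟩ = √(3)·(1/2) = +0.866025

+0.866025  (= +√(3/4))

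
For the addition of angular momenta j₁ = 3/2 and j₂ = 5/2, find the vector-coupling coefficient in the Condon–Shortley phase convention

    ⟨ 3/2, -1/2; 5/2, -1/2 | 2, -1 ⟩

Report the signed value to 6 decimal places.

−√(25/84) = -0.545545

j₁+j₂−J=2  J+j₁−j₂=1  J−j₁+j₂=3  j₁+j₂+J+1=7
(j₁±m₁, j₂±m₂, J±M) = (1,2,2,3,1,3)
P² = 12/7
sum k=1..2:
  [1] −1/2 = -1/2
  [2] +1/12 = 1/12
S = -5/12
C² = P²·S² = 25/84 ; C = -0.545545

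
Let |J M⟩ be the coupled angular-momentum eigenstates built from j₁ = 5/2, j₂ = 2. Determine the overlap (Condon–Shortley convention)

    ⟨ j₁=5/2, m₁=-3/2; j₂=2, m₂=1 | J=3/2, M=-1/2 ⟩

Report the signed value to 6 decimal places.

+0.138013

√[4·3!2!1!/7! · 1!4!3!1!1!2!] = √(96/35)
  +(−1)^2/∏(2,1,2,1,0,0)! = 1/4  (running 1/4)
  +(−1)^3/∏(3,0,1,0,1,1)! = -1/6  (running 1/12)
⟨..|..⟩ = √(96/35)·(1/12) = +0.138013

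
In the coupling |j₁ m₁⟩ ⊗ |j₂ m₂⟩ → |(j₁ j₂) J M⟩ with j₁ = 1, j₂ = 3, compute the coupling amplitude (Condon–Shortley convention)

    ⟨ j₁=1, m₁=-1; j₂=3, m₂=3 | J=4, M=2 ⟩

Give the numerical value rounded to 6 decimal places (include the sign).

+0.188982  (= +√(1/28))

j₁+j₂−J=0  J+j₁−j₂=2  J−j₁+j₂=6  j₁+j₂+J+1=9
(j₁±m₁, j₂±m₂, J±M) = (0,2,6,0,6,2)
P² = 518400/7
sum k=0..0:
  [0] +1/1440 = 1/1440
S = 1/1440
C² = P²·S² = 1/28 ; C = +0.188982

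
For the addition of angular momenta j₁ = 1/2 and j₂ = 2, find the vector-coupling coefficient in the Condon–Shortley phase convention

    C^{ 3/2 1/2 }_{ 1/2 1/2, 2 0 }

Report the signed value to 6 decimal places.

triangle: 1!·0!·3!/5! = 6/120
(j±m)!: 1!·0!·2!·2!·2!·1! = 8
prefactor² = (2J+1)·Δ·N² = 8/5
  k=0: +1/(0!·1!·0!·2!·0!·1!) = 1/2
Σ = 1/2  ⇒  CG² = 8/5·1/2² = 2/5
CG = +√(2/5) = +0.632456

+0.632456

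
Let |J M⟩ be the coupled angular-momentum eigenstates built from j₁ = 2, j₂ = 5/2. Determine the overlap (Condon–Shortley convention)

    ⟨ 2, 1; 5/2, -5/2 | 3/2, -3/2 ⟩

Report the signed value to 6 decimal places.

j₁+j₂−J=3  J+j₁−j₂=1  J−j₁+j₂=2  j₁+j₂+J+1=7
(j₁±m₁, j₂±m₂, J±M) = (3,1,0,5,0,3)
P² = 288/7
sum k=0..0:
  [0] +1/12 = 1/12
S = 1/12
C² = P²·S² = 2/7 ; C = +0.534522

+√(2/7) = +0.534522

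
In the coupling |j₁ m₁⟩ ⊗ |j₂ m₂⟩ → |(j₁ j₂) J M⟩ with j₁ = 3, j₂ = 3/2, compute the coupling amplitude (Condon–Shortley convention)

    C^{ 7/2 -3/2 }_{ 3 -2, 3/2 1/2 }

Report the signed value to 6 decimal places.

−√(3/7) = -0.654654

j₁+j₂−J=1  J+j₁−j₂=5  J−j₁+j₂=2  j₁+j₂+J+1=9
(j₁±m₁, j₂±m₂, J±M) = (1,5,2,1,2,5)
P² = 6400/21
sum k=0..1:
  [0] +1/240 = 1/240
  [1] −1/24 = -1/24
S = -3/80
C² = P²·S² = 3/7 ; C = -0.654654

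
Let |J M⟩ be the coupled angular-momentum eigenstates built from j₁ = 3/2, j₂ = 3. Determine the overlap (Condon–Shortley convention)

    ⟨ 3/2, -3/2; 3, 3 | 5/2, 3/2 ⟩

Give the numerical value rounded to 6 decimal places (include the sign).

√[6·2!1!4!/8! · 0!3!6!0!4!1!] = √(5184/7)
  +(−1)^2/∏(2,0,1,4,0,0)! = 1/48  (running 1/48)
⟨..|..⟩ = √(5184/7)·(1/48) = +0.566947

+√(9/28) ≈ +0.566947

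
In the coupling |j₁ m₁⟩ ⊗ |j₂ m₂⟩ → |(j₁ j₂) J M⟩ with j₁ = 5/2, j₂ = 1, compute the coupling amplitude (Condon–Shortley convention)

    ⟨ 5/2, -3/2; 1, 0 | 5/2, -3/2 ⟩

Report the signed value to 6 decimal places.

-0.507093  (= −√(9/35))

j₁+j₂−J=1  J+j₁−j₂=4  J−j₁+j₂=1  j₁+j₂+J+1=7
(j₁±m₁, j₂±m₂, J±M) = (1,4,1,1,1,4)
P² = 576/35
sum k=0..1:
  [0] +1/24 = 1/24
  [1] −1/6 = -1/6
S = -1/8
C² = P²·S² = 9/35 ; C = -0.507093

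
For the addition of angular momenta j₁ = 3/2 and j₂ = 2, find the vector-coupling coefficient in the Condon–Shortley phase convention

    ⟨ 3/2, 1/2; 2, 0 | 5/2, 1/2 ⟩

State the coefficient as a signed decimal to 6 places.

+√(3/35) = +0.292770

√[6·1!2!3!/7! · 2!1!2!2!3!2!] = √(48/35)
  +(−1)^0/∏(0,1,1,2,1,1)! = 1/2  (running 1/2)
  +(−1)^1/∏(1,0,0,1,2,2)! = -1/4  (running 1/4)
⟨..|..⟩ = √(48/35)·(1/4) = +0.292770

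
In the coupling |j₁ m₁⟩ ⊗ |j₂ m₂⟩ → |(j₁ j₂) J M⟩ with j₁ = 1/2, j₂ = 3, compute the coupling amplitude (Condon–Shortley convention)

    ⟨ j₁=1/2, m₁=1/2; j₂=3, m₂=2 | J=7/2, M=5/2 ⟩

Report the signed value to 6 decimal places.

+0.925820  (= +√(6/7))

√[8·0!1!6!/8! · 1!0!5!1!6!1!] = √(86400/7)
  +(−1)^0/∏(0,0,0,5,1,1)! = 1/120  (running 1/120)
⟨..|..⟩ = √(86400/7)·(1/120) = +0.925820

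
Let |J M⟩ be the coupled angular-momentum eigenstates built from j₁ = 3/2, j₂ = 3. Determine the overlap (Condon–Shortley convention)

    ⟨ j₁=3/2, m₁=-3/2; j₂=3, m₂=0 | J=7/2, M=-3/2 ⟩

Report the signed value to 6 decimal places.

-0.690066

√[8·1!2!5!/9! · 0!3!3!3!2!5!] = √(1920/7)
  +(−1)^1/∏(1,0,2,2,0,3)! = -1/24  (running -1/24)
⟨..|..⟩ = √(1920/7)·(-1/24) = -0.690066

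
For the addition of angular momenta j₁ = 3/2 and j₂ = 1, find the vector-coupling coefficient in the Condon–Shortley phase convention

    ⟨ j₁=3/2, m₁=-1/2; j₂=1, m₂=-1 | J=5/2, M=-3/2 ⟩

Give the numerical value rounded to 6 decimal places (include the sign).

√[6·0!3!2!/6! · 1!2!0!2!1!4!] = √(48/5)
  +(−1)^0/∏(0,0,2,0,1,2)! = 1/4  (running 1/4)
⟨..|..⟩ = √(48/5)·(1/4) = +0.774597

+0.774597  (= +√(3/5))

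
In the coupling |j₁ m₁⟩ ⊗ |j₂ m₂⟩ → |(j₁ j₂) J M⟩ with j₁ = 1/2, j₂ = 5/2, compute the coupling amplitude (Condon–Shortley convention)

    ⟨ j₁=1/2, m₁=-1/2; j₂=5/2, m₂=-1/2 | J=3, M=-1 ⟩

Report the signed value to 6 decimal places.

+√(2/3) = +0.816497

triangle: 0!×1!×5!/7! = 120/5040
(j±m)!: 0!×1!×2!×3!×2!×4! = 576
prefactor² = (2J+1)×Δ×N² = 96
  k=0: +1/(0!×0!×1!×2!×0!×3!) = 1/12
Σ = 1/12  ⇒  CG² = 96×1/12² = 2/3
CG = +√(2/3) = +0.816497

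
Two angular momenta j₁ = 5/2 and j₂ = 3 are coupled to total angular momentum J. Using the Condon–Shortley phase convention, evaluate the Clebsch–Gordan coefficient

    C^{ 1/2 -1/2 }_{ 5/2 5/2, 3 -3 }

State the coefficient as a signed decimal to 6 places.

+0.534522  (= +√(2/7))

√[2·5!0!1!/7! · 5!0!0!6!0!1!] = √(28800/7)
  +(−1)^0/∏(0,5,0,0,0,1)! = 1/120  (running 1/120)
⟨..|..⟩ = √(28800/7)·(1/120) = +0.534522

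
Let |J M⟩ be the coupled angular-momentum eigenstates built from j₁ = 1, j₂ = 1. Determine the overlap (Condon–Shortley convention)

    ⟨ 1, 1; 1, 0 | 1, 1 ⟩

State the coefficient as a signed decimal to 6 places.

√[3·1!1!1!/4! · 2!0!1!1!2!0!] = √(1/2)
  +(−1)^0/∏(0,1,0,1,1,0)! = 1  (running 1)
⟨..|..⟩ = √(1/2)·(1) = +0.707107

+0.707107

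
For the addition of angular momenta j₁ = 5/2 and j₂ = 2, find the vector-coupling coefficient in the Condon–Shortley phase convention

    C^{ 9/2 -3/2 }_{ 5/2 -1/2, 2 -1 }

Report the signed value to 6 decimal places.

+0.690066  (= +√(10/21))

√[10·0!5!4!/10! · 2!3!1!3!3!6!] = √(17280/7)
  +(−1)^0/∏(0,0,3,1,2,3)! = 1/72  (running 1/72)
⟨..|..⟩ = √(17280/7)·(1/72) = +0.690066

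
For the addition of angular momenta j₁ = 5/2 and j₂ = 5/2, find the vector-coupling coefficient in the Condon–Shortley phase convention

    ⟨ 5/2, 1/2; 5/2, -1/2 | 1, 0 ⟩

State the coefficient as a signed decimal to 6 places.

triangle: 4!·1!·1!/7! = 24/5040
(j±m)!: 3!·2!·2!·3!·1!·1! = 144
prefactor² = (2J+1)·Δ·N² = 72/35
  k=1: −1/(1!·3!·1!·1!·0!·0!) = -1/6
  k=2: +1/(2!·2!·0!·0!·1!·1!) = 1/4
Σ = 1/12  ⇒  CG² = 72/35·1/12² = 1/70
CG = +√(1/70) = +0.119523

+√(1/70) ≈ +0.119523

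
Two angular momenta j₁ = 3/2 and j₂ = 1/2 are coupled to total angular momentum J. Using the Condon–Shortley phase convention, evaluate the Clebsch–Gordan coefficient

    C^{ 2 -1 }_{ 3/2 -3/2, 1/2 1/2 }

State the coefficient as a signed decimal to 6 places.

+√(1/4) ≈ +0.500000

triangle: 0!*3!*1!/5! = 6/120
(j±m)!: 0!*3!*1!*0!*1!*3! = 36
prefactor² = (2J+1)*Δ*N² = 9
  k=0: +1/(0!*0!*3!*1!*0!*0!) = 1/6
Σ = 1/6  ⇒  CG² = 9*1/6² = 1/4
CG = +√(1/4) = +0.500000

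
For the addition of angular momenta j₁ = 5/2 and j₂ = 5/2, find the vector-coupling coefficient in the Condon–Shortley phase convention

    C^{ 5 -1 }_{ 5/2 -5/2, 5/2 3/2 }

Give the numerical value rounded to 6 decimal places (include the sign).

√[11·0!5!5!/11! · 0!5!4!1!4!6!] = √(1382400/7)
  +(−1)^0/∏(0,0,5,4,0,1)! = 1/2880  (running 1/2880)
⟨..|..⟩ = √(1382400/7)·(1/2880) = +0.154303

+0.154303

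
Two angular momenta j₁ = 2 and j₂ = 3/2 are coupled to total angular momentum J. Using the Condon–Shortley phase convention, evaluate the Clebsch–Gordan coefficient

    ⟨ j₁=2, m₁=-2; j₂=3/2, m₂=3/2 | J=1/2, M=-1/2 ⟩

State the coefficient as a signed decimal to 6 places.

-0.632456  (= −√(2/5))

triangle: 3!·1!·0!/5! = 6/120
(j±m)!: 0!·4!·3!·0!·0!·1! = 144
prefactor² = (2J+1)·Δ·N² = 72/5
  k=3: −1/(3!·0!·1!·0!·0!·0!) = -1/6
Σ = -1/6  ⇒  CG² = 72/5·(-1/6)² = 2/5
CG = −√(2/5) = -0.632456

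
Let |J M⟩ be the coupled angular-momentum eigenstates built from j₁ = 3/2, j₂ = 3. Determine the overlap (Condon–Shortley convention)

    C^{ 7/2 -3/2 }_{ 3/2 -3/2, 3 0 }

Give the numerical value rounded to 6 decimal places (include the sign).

j₁+j₂−J=1  J+j₁−j₂=2  J−j₁+j₂=5  j₁+j₂+J+1=9
(j₁±m₁, j₂±m₂, J±M) = (0,3,3,3,2,5)
P² = 1920/7
sum k=1..1:
  [1] −1/24 = -1/24
S = -1/24
C² = P²·S² = 10/21 ; C = -0.690066

−√(10/21) ≈ -0.690066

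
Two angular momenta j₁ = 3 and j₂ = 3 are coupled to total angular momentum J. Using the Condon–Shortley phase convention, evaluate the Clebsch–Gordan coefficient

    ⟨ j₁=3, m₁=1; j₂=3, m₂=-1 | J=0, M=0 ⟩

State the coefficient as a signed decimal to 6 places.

+√(1/7) = +0.377964

triangle: 6!*0!*0!/7! = 720/5040
(j±m)!: 4!*2!*2!*4!*0!*0! = 2304
prefactor² = (2J+1)*Δ*N² = 2304/7
  k=2: +1/(2!*4!*0!*0!*0!*0!) = 1/48
Σ = 1/48  ⇒  CG² = 2304/7*1/48² = 1/7
CG = +√(1/7) = +0.377964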